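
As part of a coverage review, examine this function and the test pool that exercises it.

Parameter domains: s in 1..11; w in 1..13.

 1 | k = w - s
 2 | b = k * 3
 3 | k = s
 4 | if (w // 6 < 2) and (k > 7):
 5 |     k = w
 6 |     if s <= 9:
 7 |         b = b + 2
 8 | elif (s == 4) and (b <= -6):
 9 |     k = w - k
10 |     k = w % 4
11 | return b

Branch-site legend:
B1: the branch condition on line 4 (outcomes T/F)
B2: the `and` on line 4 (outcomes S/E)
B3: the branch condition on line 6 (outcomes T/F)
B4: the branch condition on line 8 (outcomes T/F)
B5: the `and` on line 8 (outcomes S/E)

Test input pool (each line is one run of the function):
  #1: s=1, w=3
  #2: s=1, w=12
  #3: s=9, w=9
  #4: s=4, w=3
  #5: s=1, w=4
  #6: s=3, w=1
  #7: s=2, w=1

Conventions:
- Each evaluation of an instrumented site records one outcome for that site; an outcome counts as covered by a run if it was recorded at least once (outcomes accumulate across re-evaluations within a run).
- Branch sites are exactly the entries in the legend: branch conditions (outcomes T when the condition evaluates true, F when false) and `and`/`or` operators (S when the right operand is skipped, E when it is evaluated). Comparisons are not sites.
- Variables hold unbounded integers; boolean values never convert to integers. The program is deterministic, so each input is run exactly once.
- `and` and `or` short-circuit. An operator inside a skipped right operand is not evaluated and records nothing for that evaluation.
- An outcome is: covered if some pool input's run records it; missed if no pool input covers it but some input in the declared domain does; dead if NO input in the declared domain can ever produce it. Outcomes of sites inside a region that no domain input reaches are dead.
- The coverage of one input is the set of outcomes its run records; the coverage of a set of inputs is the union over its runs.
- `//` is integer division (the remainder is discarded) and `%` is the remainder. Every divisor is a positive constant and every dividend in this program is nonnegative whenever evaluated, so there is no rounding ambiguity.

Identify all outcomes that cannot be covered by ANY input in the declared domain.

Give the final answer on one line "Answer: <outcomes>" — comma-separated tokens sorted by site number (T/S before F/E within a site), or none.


exhaustive pass over the 143-input domain:
  reachable outcomes have witnesses, e.g. B1=T (e.g. s=8, w=1), B1=F (e.g. s=1, w=1), B2=S (e.g. s=1, w=12), B2=E (e.g. s=1, w=1)
Answer: none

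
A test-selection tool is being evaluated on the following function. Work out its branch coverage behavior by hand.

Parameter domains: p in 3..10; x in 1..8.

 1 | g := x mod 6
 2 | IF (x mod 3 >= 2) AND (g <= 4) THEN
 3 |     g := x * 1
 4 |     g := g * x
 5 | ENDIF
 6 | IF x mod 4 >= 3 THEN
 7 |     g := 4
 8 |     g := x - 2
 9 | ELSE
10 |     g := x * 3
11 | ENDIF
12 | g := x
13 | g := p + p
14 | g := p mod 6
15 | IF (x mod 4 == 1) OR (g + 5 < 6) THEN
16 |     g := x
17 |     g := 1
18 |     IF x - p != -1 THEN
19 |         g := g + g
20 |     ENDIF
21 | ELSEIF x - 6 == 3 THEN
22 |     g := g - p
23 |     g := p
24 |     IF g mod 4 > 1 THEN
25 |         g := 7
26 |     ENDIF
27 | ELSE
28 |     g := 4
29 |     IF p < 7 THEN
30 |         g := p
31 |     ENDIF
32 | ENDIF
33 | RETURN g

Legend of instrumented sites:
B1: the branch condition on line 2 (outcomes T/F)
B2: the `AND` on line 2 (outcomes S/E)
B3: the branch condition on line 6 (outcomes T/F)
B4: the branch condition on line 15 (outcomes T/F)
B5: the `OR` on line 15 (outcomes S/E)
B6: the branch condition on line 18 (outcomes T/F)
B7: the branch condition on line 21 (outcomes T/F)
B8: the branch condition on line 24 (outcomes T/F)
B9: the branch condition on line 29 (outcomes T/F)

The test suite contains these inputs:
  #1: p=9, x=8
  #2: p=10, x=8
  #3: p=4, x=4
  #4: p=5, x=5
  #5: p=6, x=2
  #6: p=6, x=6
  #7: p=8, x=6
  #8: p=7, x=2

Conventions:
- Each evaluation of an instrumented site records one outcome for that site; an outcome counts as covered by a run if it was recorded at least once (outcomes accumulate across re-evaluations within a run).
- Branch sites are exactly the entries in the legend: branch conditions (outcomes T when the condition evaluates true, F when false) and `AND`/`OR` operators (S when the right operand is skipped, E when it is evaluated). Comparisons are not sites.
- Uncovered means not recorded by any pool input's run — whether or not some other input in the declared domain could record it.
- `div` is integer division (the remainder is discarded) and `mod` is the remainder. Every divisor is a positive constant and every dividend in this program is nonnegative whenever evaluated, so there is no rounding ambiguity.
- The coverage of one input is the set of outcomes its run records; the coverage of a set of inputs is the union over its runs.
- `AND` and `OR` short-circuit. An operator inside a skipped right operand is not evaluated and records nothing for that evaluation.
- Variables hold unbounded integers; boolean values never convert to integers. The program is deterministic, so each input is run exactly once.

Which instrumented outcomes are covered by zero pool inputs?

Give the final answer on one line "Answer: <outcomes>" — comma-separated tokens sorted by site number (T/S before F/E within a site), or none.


input #1, p=9, x=8: events B2->E, B1->T, B3->F, B5->E, B4->F, B7->F, B9->F; outcomes B1=T, B2=E, B3=F, B4=F, B5=E, B7=F, B9=F
input #2, p=10, x=8: events B2->E, B1->T, B3->F, B5->E, B4->F, B7->F, B9->F; outcomes B1=T, B2=E, B3=F, B4=F, B5=E, B7=F, B9=F
input #3, p=4, x=4: events B2->S, B1->F, B3->F, B5->E, B4->F, B7->F, B9->T; outcomes B1=F, B2=S, B3=F, B4=F, B5=E, B7=F, B9=T
input #4, p=5, x=5: events B2->E, B1->F, B3->F, B5->S, B4->T, B6->T; outcomes B1=F, B2=E, B3=F, B4=T, B5=S, B6=T
input #5, p=6, x=2: events B2->E, B1->T, B3->F, B5->E, B4->T, B6->T; outcomes B1=T, B2=E, B3=F, B4=T, B5=E, B6=T
input #6, p=6, x=6: events B2->S, B1->F, B3->F, B5->E, B4->T, B6->T; outcomes B1=F, B2=S, B3=F, B4=T, B5=E, B6=T
input #7, p=8, x=6: events B2->S, B1->F, B3->F, B5->E, B4->F, B7->F, B9->F; outcomes B1=F, B2=S, B3=F, B4=F, B5=E, B7=F, B9=F
input #8, p=7, x=2: events B2->E, B1->T, B3->F, B5->E, B4->F, B7->F, B9->F; outcomes B1=T, B2=E, B3=F, B4=F, B5=E, B7=F, B9=F
union over the pool: B1=T, B1=F, B2=S, B2=E, B3=F, B4=T, B4=F, B5=S, B5=E, B6=T, B7=F, B9=T, B9=F
uncovered (5 of 18): B3=T, B6=F, B7=T, B8=T, B8=F
Answer: B3=T, B6=F, B7=T, B8=T, B8=F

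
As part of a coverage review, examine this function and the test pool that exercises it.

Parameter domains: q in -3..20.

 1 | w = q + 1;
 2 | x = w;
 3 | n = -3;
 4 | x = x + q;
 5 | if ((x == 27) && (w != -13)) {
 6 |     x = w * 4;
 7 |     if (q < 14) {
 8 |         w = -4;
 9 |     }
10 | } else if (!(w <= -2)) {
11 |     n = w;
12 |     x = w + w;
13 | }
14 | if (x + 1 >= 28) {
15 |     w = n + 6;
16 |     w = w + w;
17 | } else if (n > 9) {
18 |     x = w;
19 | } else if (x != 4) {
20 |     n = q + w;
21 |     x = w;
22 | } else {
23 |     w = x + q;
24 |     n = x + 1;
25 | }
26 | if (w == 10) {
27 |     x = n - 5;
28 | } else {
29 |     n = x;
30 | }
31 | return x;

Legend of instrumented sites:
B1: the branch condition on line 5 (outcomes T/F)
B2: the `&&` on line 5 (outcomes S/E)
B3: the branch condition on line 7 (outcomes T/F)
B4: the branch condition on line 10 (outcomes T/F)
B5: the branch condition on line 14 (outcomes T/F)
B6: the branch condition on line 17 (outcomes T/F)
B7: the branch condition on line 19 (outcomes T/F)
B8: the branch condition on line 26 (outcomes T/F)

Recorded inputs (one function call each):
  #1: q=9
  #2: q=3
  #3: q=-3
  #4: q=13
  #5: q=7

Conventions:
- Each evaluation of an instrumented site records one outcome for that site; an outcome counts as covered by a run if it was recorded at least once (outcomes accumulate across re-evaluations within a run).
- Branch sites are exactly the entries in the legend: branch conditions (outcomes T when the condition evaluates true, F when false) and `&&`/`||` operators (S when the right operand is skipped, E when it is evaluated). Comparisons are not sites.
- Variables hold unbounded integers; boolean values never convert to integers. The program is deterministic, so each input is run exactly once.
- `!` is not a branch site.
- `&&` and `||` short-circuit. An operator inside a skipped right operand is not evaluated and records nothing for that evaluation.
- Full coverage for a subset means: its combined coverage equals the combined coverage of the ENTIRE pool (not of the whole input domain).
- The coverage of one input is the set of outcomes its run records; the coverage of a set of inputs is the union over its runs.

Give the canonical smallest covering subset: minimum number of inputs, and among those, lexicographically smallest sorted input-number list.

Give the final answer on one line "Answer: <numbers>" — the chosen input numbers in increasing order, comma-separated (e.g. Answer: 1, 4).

test 1 (q=9) fires B2->S, B1->F, B4->T, B5->F, B6->T, B8->T; hits B1=F, B2=S, B4=T, B5=F, B6=T, B8=T
test 2 (q=3) fires B2->S, B1->F, B4->T, B5->F, B6->F, B7->T, B8->F; hits B1=F, B2=S, B4=T, B5=F, B6=F, B7=T, B8=F
test 3 (q=-3) fires B2->S, B1->F, B4->F, B5->F, B6->F, B7->T, B8->F; hits B1=F, B2=S, B4=F, B5=F, B6=F, B7=T, B8=F
test 4 (q=13) fires B2->E, B1->T, B3->T, B5->T, B8->F; hits B1=T, B2=E, B3=T, B5=T, B8=F
test 5 (q=7) fires B2->S, B1->F, B4->T, B5->F, B6->F, B7->T, B8->F; hits B1=F, B2=S, B4=T, B5=F, B6=F, B7=T, B8=F
the full pool covers 14 outcomes: B1=T, B1=F, B2=S, B2=E, B3=T, B4=T, B4=F, B5=T, B5=F, B6=T, B6=F, B7=T, B8=T, B8=F
no size-1 subset reaches all 14 outcomes (best union: 7/14)
no size-2 subset reaches all 14 outcomes (best union: 11/14)
size 3: inputs {1, 3, 4} cover all 14 outcomes, and no lexicographically smaller subset of this size does

Answer: 1, 3, 4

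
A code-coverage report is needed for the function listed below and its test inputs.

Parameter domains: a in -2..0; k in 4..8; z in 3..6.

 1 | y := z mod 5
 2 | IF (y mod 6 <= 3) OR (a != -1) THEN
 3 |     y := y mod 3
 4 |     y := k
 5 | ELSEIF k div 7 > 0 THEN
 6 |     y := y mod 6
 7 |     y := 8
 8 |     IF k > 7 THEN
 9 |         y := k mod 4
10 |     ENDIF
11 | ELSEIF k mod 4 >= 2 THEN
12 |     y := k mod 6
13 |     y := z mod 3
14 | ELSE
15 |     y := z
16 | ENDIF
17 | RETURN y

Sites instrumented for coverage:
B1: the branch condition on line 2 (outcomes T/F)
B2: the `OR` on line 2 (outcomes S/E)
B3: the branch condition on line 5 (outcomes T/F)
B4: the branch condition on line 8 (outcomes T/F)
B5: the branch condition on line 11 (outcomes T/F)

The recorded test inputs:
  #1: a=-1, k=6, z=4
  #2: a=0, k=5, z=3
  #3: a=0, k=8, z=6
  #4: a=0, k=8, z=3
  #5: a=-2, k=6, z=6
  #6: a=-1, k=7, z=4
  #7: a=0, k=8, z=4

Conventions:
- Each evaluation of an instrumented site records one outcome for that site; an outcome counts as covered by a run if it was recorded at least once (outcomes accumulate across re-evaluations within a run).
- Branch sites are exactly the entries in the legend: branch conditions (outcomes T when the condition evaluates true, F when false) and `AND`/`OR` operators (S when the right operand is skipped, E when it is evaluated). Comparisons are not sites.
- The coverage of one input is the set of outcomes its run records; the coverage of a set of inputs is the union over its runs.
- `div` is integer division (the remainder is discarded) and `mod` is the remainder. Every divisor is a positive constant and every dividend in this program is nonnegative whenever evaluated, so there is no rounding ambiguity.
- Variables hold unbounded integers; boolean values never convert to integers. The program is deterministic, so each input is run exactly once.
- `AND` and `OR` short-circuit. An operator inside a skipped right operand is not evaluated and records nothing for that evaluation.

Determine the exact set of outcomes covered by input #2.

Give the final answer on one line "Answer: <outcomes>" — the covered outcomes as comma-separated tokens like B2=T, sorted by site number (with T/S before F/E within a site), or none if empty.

Event log for input #2 (a=0, k=5, z=3):
  B2->S, B1->T
distinct outcomes covered: B1=T, B2=S

Answer: B1=T, B2=S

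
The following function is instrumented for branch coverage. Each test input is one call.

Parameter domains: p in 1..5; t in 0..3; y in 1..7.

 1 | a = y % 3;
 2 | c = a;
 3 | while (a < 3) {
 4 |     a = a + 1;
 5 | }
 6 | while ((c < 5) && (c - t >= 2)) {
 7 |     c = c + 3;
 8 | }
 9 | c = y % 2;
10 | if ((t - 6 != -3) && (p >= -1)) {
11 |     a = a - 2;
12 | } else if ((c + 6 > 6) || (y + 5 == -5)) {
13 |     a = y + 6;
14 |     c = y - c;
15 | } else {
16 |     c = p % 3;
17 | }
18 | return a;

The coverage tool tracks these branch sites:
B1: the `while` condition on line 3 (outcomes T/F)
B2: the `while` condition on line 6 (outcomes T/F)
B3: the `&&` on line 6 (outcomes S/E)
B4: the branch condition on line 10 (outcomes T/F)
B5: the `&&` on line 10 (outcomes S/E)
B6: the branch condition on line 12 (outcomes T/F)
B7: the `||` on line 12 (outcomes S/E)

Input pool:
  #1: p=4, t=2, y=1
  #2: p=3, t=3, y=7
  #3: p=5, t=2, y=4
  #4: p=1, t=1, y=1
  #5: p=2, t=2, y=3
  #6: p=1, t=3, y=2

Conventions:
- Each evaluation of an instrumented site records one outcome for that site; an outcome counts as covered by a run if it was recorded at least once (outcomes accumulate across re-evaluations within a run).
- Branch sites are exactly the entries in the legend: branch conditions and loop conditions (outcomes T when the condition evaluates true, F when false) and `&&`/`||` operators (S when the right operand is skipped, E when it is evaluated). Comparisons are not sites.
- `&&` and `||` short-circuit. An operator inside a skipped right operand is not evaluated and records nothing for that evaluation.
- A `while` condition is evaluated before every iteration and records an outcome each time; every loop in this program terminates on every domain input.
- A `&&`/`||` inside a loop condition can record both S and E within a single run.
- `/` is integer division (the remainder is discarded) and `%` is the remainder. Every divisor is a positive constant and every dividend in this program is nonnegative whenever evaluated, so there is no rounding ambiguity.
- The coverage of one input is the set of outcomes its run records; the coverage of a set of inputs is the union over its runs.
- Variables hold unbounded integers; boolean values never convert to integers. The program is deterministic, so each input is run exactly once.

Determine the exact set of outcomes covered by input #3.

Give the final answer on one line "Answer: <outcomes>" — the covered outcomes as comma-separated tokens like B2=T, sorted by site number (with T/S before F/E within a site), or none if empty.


Event log for input #3 (p=5, t=2, y=4):
  B1->T, B1->T, B1->F, B3->E, B2->F, B5->E, B4->T
distinct outcomes covered: B1=T, B1=F, B2=F, B3=E, B4=T, B5=E
Answer: B1=T, B1=F, B2=F, B3=E, B4=T, B5=E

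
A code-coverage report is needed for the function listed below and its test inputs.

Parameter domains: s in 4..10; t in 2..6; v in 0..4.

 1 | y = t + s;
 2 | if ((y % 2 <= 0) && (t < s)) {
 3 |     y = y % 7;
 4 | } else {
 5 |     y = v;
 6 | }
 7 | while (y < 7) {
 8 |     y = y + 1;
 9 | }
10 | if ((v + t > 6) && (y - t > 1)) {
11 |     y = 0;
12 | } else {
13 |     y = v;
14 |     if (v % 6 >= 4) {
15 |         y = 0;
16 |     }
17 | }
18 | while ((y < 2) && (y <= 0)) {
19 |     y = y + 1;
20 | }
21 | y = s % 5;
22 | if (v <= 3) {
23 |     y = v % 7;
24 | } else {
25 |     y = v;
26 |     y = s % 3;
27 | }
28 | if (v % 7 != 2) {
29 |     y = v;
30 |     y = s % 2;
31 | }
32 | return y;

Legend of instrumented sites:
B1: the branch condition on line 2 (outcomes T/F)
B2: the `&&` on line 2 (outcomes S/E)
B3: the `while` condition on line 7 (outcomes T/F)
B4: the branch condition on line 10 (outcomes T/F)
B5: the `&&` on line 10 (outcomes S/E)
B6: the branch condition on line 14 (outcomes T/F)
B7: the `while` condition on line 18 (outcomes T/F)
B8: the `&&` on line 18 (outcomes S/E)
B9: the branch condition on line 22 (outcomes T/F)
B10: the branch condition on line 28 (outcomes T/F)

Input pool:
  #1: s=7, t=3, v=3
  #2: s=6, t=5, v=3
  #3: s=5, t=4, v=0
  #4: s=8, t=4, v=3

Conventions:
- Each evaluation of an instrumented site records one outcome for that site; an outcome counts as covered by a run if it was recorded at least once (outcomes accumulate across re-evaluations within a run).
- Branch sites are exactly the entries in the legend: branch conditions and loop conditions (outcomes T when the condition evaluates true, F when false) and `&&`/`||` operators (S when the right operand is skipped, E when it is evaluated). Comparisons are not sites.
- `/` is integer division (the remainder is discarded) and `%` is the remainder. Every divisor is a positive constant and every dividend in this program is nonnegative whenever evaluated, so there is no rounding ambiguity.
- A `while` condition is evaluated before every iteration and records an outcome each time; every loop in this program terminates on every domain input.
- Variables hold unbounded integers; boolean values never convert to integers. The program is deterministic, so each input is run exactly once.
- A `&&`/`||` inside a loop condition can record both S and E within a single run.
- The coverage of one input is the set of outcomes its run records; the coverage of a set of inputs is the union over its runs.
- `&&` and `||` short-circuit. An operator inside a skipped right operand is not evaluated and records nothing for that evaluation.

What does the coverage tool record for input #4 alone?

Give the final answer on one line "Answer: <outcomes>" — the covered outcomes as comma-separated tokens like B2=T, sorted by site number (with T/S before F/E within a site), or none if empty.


Tracing the run of input #4 (s=8, t=4, v=3):
  B2->E, B1->T, B3->T, B3->T, B3->F, B5->E, B4->T, B8->E, B7->T, B8->E
  B7->F, B9->T, B10->T
distinct outcomes covered: B1=T, B2=E, B3=T, B3=F, B4=T, B5=E, B7=T, B7=F, B8=E, B9=T, B10=T
Answer: B1=T, B2=E, B3=T, B3=F, B4=T, B5=E, B7=T, B7=F, B8=E, B9=T, B10=T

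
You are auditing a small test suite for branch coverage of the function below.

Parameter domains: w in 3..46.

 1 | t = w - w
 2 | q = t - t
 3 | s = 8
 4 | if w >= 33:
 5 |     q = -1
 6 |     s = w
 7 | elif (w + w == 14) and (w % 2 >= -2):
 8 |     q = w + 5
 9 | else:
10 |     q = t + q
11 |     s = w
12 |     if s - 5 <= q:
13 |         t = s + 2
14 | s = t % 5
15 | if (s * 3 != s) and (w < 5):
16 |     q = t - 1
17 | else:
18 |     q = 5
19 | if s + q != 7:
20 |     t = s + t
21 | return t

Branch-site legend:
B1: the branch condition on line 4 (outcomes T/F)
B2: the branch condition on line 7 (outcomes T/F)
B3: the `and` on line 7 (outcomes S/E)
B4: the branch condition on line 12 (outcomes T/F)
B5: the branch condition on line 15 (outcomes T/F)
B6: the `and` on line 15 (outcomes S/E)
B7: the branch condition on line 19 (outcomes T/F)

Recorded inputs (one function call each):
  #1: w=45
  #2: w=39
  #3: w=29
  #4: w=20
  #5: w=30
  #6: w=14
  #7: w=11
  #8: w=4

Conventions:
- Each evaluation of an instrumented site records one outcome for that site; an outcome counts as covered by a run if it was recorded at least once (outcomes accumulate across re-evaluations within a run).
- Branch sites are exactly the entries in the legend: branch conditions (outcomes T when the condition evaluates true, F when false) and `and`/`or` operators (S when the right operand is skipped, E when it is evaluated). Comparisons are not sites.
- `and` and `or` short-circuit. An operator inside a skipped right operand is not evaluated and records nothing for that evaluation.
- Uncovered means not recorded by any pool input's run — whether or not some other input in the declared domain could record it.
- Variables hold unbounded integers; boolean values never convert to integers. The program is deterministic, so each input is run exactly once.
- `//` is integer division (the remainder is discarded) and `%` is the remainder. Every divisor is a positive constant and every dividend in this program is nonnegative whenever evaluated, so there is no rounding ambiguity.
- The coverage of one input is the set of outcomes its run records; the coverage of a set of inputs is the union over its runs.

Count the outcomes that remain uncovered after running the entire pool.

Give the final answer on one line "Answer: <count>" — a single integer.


run #1 (w=45) runs B1->T, B6->S, B5->F, B7->T; records B1=T, B5=F, B6=S, B7=T
run #2 (w=39) runs B1->T, B6->S, B5->F, B7->T; records B1=T, B5=F, B6=S, B7=T
run #3 (w=29) runs B1->F, B3->S, B2->F, B4->F, B6->S, B5->F, B7->T; records B1=F, B2=F, B3=S, B4=F, B5=F, B6=S, B7=T
run #4 (w=20) runs B1->F, B3->S, B2->F, B4->F, B6->S, B5->F, B7->T; records B1=F, B2=F, B3=S, B4=F, B5=F, B6=S, B7=T
run #5 (w=30) runs B1->F, B3->S, B2->F, B4->F, B6->S, B5->F, B7->T; records B1=F, B2=F, B3=S, B4=F, B5=F, B6=S, B7=T
run #6 (w=14) runs B1->F, B3->S, B2->F, B4->F, B6->S, B5->F, B7->T; records B1=F, B2=F, B3=S, B4=F, B5=F, B6=S, B7=T
run #7 (w=11) runs B1->F, B3->S, B2->F, B4->F, B6->S, B5->F, B7->T; records B1=F, B2=F, B3=S, B4=F, B5=F, B6=S, B7=T
run #8 (w=4) runs B1->F, B3->S, B2->F, B4->T, B6->E, B5->T, B7->T; records B1=F, B2=F, B3=S, B4=T, B5=T, B6=E, B7=T
union over the pool: B1=T, B1=F, B2=F, B3=S, B4=T, B4=F, B5=T, B5=F, B6=S, B6=E, B7=T
uncovered (3 of 14): B2=T, B3=E, B7=F
Answer: 3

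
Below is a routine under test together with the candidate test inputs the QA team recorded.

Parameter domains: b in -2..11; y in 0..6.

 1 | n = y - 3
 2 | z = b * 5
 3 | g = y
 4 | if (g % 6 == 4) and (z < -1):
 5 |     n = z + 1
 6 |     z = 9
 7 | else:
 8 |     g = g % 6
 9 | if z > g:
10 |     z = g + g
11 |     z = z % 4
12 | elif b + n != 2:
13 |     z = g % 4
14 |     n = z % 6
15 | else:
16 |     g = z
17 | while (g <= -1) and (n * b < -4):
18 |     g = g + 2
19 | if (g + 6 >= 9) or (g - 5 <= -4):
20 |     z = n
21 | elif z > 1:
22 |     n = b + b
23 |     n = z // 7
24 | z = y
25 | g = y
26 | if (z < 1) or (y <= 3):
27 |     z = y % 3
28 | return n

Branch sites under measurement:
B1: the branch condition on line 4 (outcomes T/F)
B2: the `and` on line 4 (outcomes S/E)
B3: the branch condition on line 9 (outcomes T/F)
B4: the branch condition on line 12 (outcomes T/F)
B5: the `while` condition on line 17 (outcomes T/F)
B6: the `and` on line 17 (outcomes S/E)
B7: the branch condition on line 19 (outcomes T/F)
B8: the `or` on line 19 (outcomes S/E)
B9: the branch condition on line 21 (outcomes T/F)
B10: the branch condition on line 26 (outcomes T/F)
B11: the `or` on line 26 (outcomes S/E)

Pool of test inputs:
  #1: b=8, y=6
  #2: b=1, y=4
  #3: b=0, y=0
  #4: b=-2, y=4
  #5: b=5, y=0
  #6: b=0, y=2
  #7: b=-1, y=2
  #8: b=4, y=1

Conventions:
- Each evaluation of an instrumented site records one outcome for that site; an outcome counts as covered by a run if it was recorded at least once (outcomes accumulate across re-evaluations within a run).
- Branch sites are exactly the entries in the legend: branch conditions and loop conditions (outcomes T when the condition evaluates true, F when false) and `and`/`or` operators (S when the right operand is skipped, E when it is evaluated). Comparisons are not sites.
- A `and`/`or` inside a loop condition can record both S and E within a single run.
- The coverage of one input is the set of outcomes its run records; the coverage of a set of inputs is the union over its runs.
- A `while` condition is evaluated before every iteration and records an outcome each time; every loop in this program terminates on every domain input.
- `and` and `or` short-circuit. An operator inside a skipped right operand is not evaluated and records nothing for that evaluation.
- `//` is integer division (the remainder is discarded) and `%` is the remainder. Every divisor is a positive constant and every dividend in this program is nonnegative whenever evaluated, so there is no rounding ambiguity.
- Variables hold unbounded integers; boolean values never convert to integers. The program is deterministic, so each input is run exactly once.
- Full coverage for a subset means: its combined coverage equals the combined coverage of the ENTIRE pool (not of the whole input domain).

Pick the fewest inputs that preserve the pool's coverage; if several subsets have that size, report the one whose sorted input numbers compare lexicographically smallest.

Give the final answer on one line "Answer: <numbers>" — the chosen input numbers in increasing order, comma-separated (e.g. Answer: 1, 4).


input #1 (b=8, y=6): covers B1=F, B2=S, B3=T, B5=F, B6=S, B7=T, B8=E, B10=F, B11=E
input #2 (b=1, y=4): covers B1=F, B2=E, B3=T, B5=F, B6=S, B7=T, B8=S, B10=F, B11=E
input #3 (b=0, y=0): covers B1=F, B2=S, B3=F, B4=T, B5=F, B6=S, B7=T, B8=E, B10=T, B11=S
input #4 (b=-2, y=4): covers B1=T, B2=E, B3=T, B5=F, B6=S, B7=T, B8=S, B10=F, B11=E
input #5 (b=5, y=0): covers B1=F, B2=S, B3=T, B5=F, B6=S, B7=T, B8=E, B10=T, B11=S
input #6 (b=0, y=2): covers B1=F, B2=S, B3=F, B4=T, B5=F, B6=S, B7=F, B8=E, B9=T, B10=T, B11=E
input #7 (b=-1, y=2): covers B1=F, B2=S, B3=F, B4=T, B5=F, B6=S, B7=F, B8=E, B9=T, B10=T, B11=E
input #8 (b=4, y=1): covers B1=F, B2=S, B3=T, B5=F, B6=S, B7=T, B8=E, B10=T, B11=E
the full pool covers 18 outcomes: B1=T, B1=F, B2=S, B2=E, B3=T, B3=F, B4=T, B5=F, B6=S, B7=T, B7=F, B8=S, B8=E, B9=T, B10=T, B10=F, B11=S, B11=E
checked all size-1 subsets: none covers 18 outcomes (max 11/18)
checked all size-2 subsets: none covers 18 outcomes (max 17/18)
inputs {3, 4, 6} (size 3) cover everything; no size-3 subset with a lexicographically smaller index list covers all 18
Answer: 3, 4, 6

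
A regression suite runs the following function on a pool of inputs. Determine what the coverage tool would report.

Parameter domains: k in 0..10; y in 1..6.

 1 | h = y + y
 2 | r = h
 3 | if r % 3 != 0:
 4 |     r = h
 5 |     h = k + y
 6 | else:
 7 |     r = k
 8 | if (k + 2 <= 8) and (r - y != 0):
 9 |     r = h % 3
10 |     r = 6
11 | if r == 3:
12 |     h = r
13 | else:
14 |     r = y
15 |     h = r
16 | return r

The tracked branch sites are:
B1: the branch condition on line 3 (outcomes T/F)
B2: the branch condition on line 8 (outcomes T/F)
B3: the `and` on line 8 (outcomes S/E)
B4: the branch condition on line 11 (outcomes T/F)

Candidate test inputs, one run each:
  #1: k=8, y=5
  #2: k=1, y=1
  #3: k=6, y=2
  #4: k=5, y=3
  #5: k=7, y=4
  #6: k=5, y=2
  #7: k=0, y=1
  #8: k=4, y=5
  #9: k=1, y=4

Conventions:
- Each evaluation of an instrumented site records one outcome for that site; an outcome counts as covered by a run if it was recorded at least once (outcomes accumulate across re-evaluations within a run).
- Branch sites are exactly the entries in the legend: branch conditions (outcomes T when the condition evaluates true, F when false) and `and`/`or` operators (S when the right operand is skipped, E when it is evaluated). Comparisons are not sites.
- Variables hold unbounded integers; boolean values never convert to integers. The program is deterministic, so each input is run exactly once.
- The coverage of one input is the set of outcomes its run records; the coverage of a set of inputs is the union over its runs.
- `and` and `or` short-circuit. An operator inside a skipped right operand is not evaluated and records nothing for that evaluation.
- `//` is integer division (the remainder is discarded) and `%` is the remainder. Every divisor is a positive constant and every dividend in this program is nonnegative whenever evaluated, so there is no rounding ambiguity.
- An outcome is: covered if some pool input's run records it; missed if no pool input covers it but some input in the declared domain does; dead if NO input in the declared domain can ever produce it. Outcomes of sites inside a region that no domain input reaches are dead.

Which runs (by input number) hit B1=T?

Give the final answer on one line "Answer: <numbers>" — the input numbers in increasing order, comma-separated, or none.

input #1 (k=8, y=5): records B1=T
input #2 (k=1, y=1): records B1=T
input #3 (k=6, y=2): records B1=T
input #4 (k=5, y=3): does not record B1=T
input #5 (k=7, y=4): records B1=T
input #6 (k=5, y=2): records B1=T
input #7 (k=0, y=1): records B1=T
input #8 (k=4, y=5): records B1=T
input #9 (k=1, y=4): records B1=T

Answer: 1, 2, 3, 5, 6, 7, 8, 9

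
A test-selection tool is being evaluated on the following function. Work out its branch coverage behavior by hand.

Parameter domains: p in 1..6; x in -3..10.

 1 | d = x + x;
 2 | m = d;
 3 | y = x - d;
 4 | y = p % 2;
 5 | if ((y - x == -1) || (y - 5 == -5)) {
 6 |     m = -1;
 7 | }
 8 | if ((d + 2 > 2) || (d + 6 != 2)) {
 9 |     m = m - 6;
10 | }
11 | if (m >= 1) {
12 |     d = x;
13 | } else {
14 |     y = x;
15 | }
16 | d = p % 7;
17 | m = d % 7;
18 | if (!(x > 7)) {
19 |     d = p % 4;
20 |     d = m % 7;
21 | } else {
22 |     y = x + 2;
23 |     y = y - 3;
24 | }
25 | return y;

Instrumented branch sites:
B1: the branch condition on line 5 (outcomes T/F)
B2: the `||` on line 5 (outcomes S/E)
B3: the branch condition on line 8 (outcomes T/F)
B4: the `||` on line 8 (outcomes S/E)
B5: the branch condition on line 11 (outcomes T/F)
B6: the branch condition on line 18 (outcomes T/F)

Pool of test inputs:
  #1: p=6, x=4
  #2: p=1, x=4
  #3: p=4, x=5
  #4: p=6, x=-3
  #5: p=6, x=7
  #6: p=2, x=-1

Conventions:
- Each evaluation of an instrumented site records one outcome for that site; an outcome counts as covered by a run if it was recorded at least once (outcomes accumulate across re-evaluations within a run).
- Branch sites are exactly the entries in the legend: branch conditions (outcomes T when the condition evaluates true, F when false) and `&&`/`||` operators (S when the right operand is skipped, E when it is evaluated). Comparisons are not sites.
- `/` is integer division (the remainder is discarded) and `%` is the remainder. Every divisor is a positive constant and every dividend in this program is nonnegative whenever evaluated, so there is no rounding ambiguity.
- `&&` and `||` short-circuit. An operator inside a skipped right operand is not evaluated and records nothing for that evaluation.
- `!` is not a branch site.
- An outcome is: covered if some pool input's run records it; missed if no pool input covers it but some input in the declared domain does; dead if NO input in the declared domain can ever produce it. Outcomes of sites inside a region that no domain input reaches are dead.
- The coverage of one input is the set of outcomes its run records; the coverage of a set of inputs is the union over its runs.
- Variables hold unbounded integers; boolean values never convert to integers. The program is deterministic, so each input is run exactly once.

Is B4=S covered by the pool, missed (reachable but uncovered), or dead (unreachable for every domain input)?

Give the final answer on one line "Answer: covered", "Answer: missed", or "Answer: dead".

B4=S is recorded by pool input(s) 1, 2, 3, 5 -> covered

Answer: covered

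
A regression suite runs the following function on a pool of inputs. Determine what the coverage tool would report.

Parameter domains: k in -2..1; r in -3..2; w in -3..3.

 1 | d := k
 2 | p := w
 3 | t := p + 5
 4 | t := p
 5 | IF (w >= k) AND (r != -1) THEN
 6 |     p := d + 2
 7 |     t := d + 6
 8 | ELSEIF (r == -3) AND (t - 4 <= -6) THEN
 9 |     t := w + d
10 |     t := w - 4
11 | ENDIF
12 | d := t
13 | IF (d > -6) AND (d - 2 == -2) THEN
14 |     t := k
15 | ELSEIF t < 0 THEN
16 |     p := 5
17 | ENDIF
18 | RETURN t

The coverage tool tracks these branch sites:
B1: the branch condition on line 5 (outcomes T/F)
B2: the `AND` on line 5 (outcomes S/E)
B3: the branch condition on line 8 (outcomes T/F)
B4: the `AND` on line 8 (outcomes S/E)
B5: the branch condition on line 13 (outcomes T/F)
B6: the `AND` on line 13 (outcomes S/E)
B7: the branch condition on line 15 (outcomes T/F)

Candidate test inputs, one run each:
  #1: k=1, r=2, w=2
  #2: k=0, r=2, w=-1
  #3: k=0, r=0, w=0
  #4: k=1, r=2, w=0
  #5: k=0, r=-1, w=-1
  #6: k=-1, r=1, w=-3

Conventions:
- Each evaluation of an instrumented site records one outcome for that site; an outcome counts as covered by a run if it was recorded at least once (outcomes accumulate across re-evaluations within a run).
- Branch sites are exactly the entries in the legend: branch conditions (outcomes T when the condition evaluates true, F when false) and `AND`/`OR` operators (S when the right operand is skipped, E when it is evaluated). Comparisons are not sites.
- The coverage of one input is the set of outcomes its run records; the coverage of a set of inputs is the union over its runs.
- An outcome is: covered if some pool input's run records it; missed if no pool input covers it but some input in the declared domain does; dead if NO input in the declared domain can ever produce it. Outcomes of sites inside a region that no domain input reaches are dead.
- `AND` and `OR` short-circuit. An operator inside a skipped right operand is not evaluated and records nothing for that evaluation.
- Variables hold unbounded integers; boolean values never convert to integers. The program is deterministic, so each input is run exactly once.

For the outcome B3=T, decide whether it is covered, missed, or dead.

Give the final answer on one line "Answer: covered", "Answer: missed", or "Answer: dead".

no pool input records B3=T
but domain input (k=-2, r=-3, w=-3) does record it -> reachable, so missed

Answer: missed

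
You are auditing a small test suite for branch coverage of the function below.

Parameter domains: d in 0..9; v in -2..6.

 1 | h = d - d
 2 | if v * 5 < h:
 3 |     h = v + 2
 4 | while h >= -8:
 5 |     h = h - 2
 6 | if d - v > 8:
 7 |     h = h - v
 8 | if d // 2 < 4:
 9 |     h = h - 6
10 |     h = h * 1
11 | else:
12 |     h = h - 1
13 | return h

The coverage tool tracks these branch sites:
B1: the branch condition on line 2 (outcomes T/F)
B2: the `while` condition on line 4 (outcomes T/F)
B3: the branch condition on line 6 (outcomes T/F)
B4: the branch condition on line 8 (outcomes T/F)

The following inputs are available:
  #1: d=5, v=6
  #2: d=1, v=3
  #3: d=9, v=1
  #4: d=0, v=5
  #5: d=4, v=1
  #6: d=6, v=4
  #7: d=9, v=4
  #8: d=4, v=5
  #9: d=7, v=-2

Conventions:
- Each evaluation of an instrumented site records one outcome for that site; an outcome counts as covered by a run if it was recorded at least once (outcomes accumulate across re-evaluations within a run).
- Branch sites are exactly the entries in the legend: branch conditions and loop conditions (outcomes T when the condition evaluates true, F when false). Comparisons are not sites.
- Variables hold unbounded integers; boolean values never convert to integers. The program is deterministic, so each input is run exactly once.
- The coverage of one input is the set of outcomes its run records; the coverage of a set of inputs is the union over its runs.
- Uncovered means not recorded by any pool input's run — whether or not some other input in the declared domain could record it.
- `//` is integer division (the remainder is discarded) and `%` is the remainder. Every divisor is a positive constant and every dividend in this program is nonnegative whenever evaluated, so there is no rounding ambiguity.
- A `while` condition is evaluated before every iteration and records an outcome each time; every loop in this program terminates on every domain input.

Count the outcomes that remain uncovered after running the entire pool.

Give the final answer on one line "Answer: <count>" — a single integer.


run #1 (d=5, v=6) records B1=F, B2=T, B2=F, B3=F, B4=T
run #2 (d=1, v=3) records B1=F, B2=T, B2=F, B3=F, B4=T
run #3 (d=9, v=1) records B1=F, B2=T, B2=F, B3=F, B4=F
run #4 (d=0, v=5) records B1=F, B2=T, B2=F, B3=F, B4=T
run #5 (d=4, v=1) records B1=F, B2=T, B2=F, B3=F, B4=T
run #6 (d=6, v=4) records B1=F, B2=T, B2=F, B3=F, B4=T
run #7 (d=9, v=4) records B1=F, B2=T, B2=F, B3=F, B4=F
run #8 (d=4, v=5) records B1=F, B2=T, B2=F, B3=F, B4=T
run #9 (d=7, v=-2) records B1=T, B2=T, B2=F, B3=T, B4=T
union over the pool: B1=T, B1=F, B2=T, B2=F, B3=T, B3=F, B4=T, B4=F
uncovered (0 of 8): none
Answer: 0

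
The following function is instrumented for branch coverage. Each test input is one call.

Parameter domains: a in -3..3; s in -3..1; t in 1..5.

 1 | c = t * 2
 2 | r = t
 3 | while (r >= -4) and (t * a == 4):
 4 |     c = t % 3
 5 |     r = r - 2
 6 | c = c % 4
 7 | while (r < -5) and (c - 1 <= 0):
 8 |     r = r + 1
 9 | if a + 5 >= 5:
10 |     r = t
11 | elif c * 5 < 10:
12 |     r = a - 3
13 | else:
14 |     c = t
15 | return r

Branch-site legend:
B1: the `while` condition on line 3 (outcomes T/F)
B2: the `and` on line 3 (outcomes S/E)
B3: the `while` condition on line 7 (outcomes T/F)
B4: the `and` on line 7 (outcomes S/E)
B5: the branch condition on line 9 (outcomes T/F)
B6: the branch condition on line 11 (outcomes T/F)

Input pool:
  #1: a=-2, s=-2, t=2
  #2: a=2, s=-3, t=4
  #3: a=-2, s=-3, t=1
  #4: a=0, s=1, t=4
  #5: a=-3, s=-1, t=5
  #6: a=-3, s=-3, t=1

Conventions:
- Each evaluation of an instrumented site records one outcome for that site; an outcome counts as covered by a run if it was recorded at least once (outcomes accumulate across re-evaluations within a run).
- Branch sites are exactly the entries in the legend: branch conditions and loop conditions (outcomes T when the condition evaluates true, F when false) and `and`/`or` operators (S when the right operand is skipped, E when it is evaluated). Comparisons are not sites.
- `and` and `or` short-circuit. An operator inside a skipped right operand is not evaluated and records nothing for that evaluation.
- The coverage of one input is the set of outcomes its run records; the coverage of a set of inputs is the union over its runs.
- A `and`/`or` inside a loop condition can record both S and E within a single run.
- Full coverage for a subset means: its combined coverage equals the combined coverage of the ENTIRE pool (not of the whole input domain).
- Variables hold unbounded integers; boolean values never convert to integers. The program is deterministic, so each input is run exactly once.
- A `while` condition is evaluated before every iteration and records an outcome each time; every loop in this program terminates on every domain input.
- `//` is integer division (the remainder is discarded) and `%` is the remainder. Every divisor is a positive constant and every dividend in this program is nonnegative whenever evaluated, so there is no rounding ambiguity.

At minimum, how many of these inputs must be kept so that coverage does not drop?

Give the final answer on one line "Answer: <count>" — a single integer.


#1 (a=-2, s=-2, t=2) -> B2->E, B1->F, B4->S, B3->F, B5->F, B6->T; covered: B1=F, B2=E, B3=F, B4=S, B5=F, B6=T
#2 (a=2, s=-3, t=4) -> B2->E, B1->F, B4->S, B3->F, B5->T; covered: B1=F, B2=E, B3=F, B4=S, B5=T
#3 (a=-2, s=-3, t=1) -> B2->E, B1->F, B4->S, B3->F, B5->F, B6->F; covered: B1=F, B2=E, B3=F, B4=S, B5=F, B6=F
#4 (a=0, s=1, t=4) -> B2->E, B1->F, B4->S, B3->F, B5->T; covered: B1=F, B2=E, B3=F, B4=S, B5=T
#5 (a=-3, s=-1, t=5) -> B2->E, B1->F, B4->S, B3->F, B5->F, B6->F; covered: B1=F, B2=E, B3=F, B4=S, B5=F, B6=F
#6 (a=-3, s=-3, t=1) -> B2->E, B1->F, B4->S, B3->F, B5->F, B6->F; covered: B1=F, B2=E, B3=F, B4=S, B5=F, B6=F
union over all inputs: B1=F, B2=E, B3=F, B4=S, B5=T, B5=F, B6=T, B6=F (8 outcomes)
size 1 is not enough: best union over all size-1 subsets is 6/8
size 2 is not enough: best union over all size-2 subsets is 7/8
the canonical winner is {1, 2, 3}: size 3, full 8-outcome coverage, earliest index list among size-3 covers
Answer: 3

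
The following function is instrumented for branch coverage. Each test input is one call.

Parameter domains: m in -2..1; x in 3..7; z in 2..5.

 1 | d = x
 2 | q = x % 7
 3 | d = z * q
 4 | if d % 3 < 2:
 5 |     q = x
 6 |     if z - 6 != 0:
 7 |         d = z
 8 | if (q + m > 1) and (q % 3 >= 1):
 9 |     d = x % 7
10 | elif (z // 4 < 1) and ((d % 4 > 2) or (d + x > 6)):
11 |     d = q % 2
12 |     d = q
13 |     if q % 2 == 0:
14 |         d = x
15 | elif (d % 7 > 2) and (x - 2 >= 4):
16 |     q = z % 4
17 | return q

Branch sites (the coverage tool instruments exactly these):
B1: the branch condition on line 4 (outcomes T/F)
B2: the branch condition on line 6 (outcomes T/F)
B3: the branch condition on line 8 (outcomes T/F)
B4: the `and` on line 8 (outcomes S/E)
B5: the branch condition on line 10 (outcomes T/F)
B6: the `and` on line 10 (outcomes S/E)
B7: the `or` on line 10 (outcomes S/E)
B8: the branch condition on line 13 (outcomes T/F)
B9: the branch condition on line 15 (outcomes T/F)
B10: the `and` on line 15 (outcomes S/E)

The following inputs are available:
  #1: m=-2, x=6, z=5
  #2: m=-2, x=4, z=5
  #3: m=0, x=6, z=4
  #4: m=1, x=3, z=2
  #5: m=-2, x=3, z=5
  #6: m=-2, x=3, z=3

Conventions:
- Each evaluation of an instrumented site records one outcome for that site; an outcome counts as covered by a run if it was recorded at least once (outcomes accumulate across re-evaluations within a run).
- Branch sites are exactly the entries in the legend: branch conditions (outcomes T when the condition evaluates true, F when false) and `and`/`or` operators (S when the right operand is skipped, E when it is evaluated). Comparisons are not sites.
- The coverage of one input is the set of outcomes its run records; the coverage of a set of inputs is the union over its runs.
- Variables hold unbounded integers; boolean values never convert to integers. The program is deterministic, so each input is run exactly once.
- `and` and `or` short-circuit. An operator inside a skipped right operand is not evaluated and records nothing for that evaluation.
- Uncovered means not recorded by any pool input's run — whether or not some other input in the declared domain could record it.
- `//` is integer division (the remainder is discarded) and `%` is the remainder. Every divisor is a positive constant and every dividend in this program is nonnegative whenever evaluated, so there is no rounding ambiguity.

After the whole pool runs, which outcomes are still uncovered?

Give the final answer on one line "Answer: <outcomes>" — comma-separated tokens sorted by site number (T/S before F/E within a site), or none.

test 1 (m=-2, x=6, z=5) fires B1->T, B2->T, B4->E, B3->F, B6->S, B5->F, B10->E, B9->T; hits B1=T, B2=T, B3=F, B4=E, B5=F, B6=S, B9=T, B10=E
test 2 (m=-2, x=4, z=5) fires B1->F, B4->E, B3->T; hits B1=F, B3=T, B4=E
test 3 (m=0, x=6, z=4) fires B1->T, B2->T, B4->E, B3->F, B6->S, B5->F, B10->E, B9->T; hits B1=T, B2=T, B3=F, B4=E, B5=F, B6=S, B9=T, B10=E
test 4 (m=1, x=3, z=2) fires B1->T, B2->T, B4->E, B3->F, B6->E, B7->E, B5->F, B10->S, B9->F; hits B1=T, B2=T, B3=F, B4=E, B5=F, B6=E, B7=E, B9=F, B10=S
test 5 (m=-2, x=3, z=5) fires B1->T, B2->T, B4->S, B3->F, B6->S, B5->F, B10->E, B9->F; hits B1=T, B2=T, B3=F, B4=S, B5=F, B6=S, B9=F, B10=E
test 6 (m=-2, x=3, z=3) fires B1->T, B2->T, B4->S, B3->F, B6->E, B7->S, B5->T, B8->F; hits B1=T, B2=T, B3=F, B4=S, B5=T, B6=E, B7=S, B8=F
union over the pool: B1=T, B1=F, B2=T, B3=T, B3=F, B4=S, B4=E, B5=T, B5=F, B6=S, B6=E, B7=S, B7=E, B8=F, B9=T, B9=F, B10=S, B10=E
uncovered (2 of 20): B2=F, B8=T

Answer: B2=F, B8=T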